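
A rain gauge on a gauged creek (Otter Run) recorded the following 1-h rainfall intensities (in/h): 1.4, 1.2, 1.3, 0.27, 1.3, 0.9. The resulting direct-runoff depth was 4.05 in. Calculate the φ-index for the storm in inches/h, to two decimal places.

φ ≈ 0.41 in/h

Only the 5 blocks with intensity above φ contribute runoff: 1.4, 1.2, 1.3, 1.3, 0.9 in/h.
Σ(I−φ)·Δt = d  ⇒  (1.4+1.2+1.3+1.3+0.9 − 5φ)·1 = 4.05
φ = (6.100 − 4.05/1) / 5 = 0.41 in/h.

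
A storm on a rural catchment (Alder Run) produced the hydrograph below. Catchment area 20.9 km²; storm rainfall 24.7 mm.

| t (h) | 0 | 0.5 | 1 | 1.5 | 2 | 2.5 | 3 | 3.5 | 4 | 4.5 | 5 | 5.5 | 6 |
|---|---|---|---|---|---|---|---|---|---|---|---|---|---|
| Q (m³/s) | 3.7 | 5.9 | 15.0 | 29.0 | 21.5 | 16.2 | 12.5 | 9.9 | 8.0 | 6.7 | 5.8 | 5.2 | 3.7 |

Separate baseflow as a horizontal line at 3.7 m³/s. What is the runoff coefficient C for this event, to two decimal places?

ΣQ_DR = 95.00 m³/s; V = ΣQ_DR·Δt = 1.710 × 10^5 m³.
Runoff depth d = V / A = 8.182 mm.
C = d / P = 8.182 / 24.7 = 0.33.

C ≈ 0.33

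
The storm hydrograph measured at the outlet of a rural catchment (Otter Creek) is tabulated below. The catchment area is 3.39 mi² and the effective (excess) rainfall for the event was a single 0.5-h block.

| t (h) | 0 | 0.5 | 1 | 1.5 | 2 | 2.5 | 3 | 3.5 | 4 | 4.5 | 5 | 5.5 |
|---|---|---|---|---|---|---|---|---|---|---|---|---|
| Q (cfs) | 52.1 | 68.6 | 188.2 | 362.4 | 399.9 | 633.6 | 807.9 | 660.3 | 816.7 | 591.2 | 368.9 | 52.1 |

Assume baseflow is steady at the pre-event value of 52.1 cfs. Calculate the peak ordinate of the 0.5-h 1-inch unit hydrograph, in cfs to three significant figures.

Direct runoff: 0.0, 16.5, 136.1, 310.3, 347.8, 581.5, 755.8, 608.2, 764.6, 539.1, 316.8, 0.0 cfs; ΣQ_DR = 4377 cfs, peak = 764.6 cfs.
Runoff depth d = ΣQ_DR·Δt / A = 4377 × 1800 / (3.39 mi²) = 1.000 in.
The 1-inch UH is the DRH scaled by (1 in)/d, so U_p = 764.6 × 1/1.000 = 764 cfs.

U_p ≈ 764 cfs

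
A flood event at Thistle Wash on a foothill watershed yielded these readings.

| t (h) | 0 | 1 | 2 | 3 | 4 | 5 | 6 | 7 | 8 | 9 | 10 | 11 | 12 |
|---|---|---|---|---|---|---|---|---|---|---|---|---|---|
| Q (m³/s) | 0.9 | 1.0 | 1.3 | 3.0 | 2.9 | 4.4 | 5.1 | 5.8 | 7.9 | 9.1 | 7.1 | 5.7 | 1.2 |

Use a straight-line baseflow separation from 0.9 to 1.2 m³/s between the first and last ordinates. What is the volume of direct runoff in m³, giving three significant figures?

Direct-runoff ordinates (Q − Q_b): 0.00, 0.07, 0.35, 2.02, 1.90, 3.38, 4.05, 4.72, 6.80, 7.97, 5.95, 4.53, 0.00 m³/s.
ΣQ_DR = 41.75 m³/s.
With Δt = 1 h = 3600 s, V = ΣQ_DR · Δt = 41.75 × 3600 = 1.50 × 10^5 m³.

V ≈ 1.50 × 10^5 m³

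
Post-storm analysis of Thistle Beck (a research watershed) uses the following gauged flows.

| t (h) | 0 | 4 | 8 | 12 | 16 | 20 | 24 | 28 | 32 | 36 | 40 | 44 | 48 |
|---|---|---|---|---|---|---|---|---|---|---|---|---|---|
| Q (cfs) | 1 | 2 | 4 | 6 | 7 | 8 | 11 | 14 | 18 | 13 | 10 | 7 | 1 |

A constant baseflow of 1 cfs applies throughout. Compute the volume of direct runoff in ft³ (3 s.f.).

Direct-runoff ordinates (Q − Q_b): 0.0, 1.0, 3.0, 5.0, 6.0, 7.0, 10.0, 13.0, 17.0, 12.0, 9.0, 6.0, 0.0 cfs.
ΣQ_DR = 89.00 cfs.
With Δt = 4 h = 14400 s, V = ΣQ_DR · Δt = 89.00 × 14400 = 1.28 × 10^6 ft³.

V ≈ 1.28 × 10^6 ft³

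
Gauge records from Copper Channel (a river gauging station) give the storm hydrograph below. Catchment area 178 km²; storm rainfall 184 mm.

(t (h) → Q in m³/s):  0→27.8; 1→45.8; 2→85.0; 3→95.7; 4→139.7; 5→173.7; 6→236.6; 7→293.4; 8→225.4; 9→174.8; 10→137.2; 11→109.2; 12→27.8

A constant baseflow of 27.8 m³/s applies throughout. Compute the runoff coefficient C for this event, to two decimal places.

ΣQ_DR = 1411 m³/s; V = ΣQ_DR·Δt = 5.079 × 10^6 m³.
Runoff depth d = V / A = 28.53 mm.
C = d / P = 28.53 / 184 = 0.16.

C ≈ 0.16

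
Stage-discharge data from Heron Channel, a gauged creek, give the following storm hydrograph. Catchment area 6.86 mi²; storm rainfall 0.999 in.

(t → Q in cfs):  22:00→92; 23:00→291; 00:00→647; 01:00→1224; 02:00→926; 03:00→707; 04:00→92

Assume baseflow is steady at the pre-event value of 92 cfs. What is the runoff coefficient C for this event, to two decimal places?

ΣQ_DR = 3335 cfs; V = ΣQ_DR·Δt = 1.201 × 10^7 ft³.
Runoff depth d = V / A = 0.7533 in.
C = d / P = 0.7533 / 0.999 = 0.75.

C ≈ 0.75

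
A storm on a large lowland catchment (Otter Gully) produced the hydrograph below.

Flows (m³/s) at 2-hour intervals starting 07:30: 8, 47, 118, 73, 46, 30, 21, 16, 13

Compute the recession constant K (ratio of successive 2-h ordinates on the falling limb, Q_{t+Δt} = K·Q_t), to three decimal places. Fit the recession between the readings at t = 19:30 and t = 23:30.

Using the recession-limb readings at t = 19:30 and t = 23:30: Q falls from 21 to 13 m³/s over 2 intervals.
K = (Q₂/Q₁)^(1/2) = (13/21)^(1/2) = 0.787.

K ≈ 0.787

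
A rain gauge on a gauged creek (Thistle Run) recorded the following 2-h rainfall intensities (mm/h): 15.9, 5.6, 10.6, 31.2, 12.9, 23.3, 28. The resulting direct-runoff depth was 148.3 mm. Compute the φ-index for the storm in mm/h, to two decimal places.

Only the 6 blocks with intensity above φ contribute runoff: 15.9, 10.6, 31.2, 12.9, 23.3, 28 mm/h.
Σ(I−φ)·Δt = d  ⇒  (15.9+10.6+31.2+12.9+23.3+28 − 6φ)·2 = 148.3
φ = (121.9 − 148.3/2) / 6 = 7.96 mm/h.

φ ≈ 7.96 mm/h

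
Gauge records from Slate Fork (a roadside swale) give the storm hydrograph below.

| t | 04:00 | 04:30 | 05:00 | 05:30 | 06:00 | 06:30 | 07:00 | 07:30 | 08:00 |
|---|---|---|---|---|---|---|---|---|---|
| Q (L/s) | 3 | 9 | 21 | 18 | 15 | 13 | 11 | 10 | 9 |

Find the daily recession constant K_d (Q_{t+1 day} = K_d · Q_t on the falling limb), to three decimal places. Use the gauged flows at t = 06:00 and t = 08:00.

Between t = 06:00 and t = 08:00 the flow falls from 15 to 9 L/s over 4×0.5 h = 2 h.
Per-interval ratio K = (9/15)^(1/4) = 0.8801; K_d = K^(24/0.5) = 0.002.

K_d ≈ 0.002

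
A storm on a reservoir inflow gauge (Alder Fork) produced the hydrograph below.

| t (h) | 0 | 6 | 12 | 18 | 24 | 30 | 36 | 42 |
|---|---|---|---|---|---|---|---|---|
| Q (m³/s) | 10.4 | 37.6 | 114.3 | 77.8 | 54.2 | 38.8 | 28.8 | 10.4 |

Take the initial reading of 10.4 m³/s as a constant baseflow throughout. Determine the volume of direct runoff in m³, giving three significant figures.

V ≈ 6.24 × 10^6 m³

Direct-runoff ordinates (Q − Q_b): 0.0, 27.2, 103.9, 67.4, 43.8, 28.4, 18.4, 0.0 m³/s.
ΣQ_DR = 289.1 m³/s.
With Δt = 6 h = 21600 s, V = ΣQ_DR · Δt = 289.1 × 21600 = 6.24 × 10^6 m³.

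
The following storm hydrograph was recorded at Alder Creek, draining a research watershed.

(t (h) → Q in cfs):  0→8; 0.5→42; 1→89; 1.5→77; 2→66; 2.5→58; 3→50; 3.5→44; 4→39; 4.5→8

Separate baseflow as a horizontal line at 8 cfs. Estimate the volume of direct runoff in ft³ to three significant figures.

Direct-runoff ordinates (Q − Q_b): 0.0, 34.0, 81.0, 69.0, 58.0, 50.0, 42.0, 36.0, 31.0, 0.0 cfs.
ΣQ_DR = 401.0 cfs.
With Δt = 0.5 h = 1800 s, V = ΣQ_DR · Δt = 401.0 × 1800 = 7.22 × 10^5 ft³.

V ≈ 7.22 × 10^5 ft³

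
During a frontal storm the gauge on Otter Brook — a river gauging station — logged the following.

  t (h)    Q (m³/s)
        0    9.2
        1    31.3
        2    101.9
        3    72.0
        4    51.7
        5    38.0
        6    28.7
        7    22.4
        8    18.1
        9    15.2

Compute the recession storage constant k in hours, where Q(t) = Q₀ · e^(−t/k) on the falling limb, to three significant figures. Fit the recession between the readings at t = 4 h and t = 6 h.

On the falling limb, Q drops from 51.7 to 28.7 m³/s between t = 4 h and t = 6 h (Δt = 2 h).
k = −Δt / ln(Q₂/Q₁) = −2 / ln(28.7/51.7) = 3.40 h.

k ≈ 3.40 h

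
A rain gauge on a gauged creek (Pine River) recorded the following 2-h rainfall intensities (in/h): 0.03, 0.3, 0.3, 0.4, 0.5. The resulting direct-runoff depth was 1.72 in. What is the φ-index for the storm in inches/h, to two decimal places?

Only the 4 blocks with intensity above φ contribute runoff: 0.3, 0.3, 0.4, 0.5 in/h.
Σ(I−φ)·Δt = d  ⇒  (0.3+0.3+0.4+0.5 − 4φ)·2 = 1.72
φ = (1.500 − 1.72/2) / 4 = 0.16 in/h.

φ ≈ 0.16 in/h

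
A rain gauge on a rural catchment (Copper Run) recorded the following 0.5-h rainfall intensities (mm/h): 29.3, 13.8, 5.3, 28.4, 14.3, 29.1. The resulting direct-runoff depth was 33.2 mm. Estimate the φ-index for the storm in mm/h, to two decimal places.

φ ≈ 9.70 mm/h

Only the 5 blocks with intensity above φ contribute runoff: 29.3, 13.8, 28.4, 14.3, 29.1 mm/h.
Σ(I−φ)·Δt = d  ⇒  (29.3+13.8+28.4+14.3+29.1 − 5φ)·0.5 = 33.2
φ = (114.9 − 33.2/0.5) / 5 = 9.70 mm/h.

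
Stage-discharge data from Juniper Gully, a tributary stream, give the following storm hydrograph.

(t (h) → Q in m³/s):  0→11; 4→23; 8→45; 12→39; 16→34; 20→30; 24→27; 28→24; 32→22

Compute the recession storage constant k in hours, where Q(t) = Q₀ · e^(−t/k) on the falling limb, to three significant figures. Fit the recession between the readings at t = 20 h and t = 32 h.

k ≈ 38.7 h

On the falling limb, Q drops from 30 to 22 m³/s between t = 20 h and t = 32 h (Δt = 12 h).
k = −Δt / ln(Q₂/Q₁) = −12 / ln(22/30) = 38.7 h.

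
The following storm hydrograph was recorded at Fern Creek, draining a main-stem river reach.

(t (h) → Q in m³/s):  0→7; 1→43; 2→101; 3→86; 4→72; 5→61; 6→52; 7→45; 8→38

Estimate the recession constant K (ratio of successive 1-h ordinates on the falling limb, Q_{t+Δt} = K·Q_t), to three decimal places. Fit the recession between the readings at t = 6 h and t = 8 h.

K ≈ 0.855

Using the recession-limb readings at t = 6 h and t = 8 h: Q falls from 52 to 38 m³/s over 2 intervals.
K = (Q₂/Q₁)^(1/2) = (38/52)^(1/2) = 0.855.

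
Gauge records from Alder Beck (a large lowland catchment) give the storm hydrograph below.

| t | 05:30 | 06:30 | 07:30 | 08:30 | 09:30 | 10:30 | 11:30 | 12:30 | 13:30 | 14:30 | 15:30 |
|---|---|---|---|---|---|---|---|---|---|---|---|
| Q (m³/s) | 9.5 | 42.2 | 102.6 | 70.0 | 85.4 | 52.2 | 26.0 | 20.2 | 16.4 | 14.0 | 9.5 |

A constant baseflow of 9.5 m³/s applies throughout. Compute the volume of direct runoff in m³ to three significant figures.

V ≈ 1.24 × 10^6 m³

Direct-runoff ordinates (Q − Q_b): 0.0, 32.7, 93.1, 60.5, 75.9, 42.7, 16.5, 10.7, 6.9, 4.5, 0.0 m³/s.
ΣQ_DR = 343.5 m³/s.
With Δt = 1 h = 3600 s, V = ΣQ_DR · Δt = 343.5 × 3600 = 1.24 × 10^6 m³.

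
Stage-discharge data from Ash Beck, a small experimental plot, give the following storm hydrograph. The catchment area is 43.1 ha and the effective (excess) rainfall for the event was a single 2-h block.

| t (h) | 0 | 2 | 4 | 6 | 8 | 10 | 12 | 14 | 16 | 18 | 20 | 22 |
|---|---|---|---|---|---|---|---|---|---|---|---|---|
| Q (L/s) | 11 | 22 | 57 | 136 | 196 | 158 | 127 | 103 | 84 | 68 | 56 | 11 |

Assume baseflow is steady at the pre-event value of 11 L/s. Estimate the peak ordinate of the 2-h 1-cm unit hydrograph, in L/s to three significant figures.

Direct runoff: 0.0, 11.0, 46.0, 125.0, 185.0, 147.0, 116.0, 92.0, 73.0, 57.0, 45.0, 0.0 L/s; ΣQ_DR = 897.0 L/s, peak = 185.0 L/s.
Runoff depth d = ΣQ_DR·Δt / A = 897.0 × 7200 / (43.1 ha) = 14.98 mm.
The 1-cm UH is the DRH scaled by (10 mm)/d, so U_p = 185.0 × 10/14.98 = 123 L/s.

U_p ≈ 123 L/s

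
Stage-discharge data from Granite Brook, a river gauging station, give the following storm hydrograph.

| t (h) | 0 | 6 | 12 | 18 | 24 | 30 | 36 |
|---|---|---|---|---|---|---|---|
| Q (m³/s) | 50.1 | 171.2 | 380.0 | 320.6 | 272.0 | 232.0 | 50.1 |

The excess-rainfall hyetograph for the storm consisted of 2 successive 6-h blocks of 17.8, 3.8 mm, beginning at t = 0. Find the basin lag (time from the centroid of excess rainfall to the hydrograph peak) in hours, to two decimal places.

t_L ≈ 7.94 h

Centroid of excess rainfall: t_c = Σ P_i·t̄_i / ΣP_i = 4.0556 h (block centres at 3, 9 h).
Hydrograph peak occurs at t = 12 h, so basin lag t_L = 12 − 4.0556 = 7.94 h.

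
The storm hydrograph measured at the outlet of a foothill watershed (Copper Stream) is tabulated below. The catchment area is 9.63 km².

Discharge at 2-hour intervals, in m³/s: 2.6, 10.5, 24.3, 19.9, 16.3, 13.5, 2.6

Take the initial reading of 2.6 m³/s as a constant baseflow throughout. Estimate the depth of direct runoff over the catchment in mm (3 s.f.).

d ≈ 53.5 mm

Direct runoff: 0.0, 7.9, 21.7, 17.3, 13.7, 10.9, 0.0 m³/s; ΣQ_DR = 71.50 m³/s.
V = ΣQ_DR · Δt = 71.50 × 7200 s = 5.148 × 10^5 m³.
Over A = 9.63 km², depth = V / A = 53.5 mm.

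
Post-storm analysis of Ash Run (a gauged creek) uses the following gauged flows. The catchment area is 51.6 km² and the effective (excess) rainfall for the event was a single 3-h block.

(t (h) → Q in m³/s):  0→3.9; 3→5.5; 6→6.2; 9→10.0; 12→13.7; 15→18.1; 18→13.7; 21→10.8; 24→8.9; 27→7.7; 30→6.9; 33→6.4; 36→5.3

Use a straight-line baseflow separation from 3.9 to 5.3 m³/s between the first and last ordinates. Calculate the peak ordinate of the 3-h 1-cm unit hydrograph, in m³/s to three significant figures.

U_p ≈ 11.4 m³/s

Direct runoff: 0.00, 1.48, 2.07, 5.75, 9.33, 13.62, 9.10, 6.08, 4.07, 2.75, 1.83, 1.22, 0.00 m³/s; ΣQ_DR = 57.30 m³/s, peak = 13.62 m³/s.
Runoff depth d = ΣQ_DR·Δt / A = 57.30 × 10800 / (51.6 km²) = 11.99 mm.
The 1-cm UH is the DRH scaled by (10 mm)/d, so U_p = 13.62 × 10/11.99 = 11.4 m³/s.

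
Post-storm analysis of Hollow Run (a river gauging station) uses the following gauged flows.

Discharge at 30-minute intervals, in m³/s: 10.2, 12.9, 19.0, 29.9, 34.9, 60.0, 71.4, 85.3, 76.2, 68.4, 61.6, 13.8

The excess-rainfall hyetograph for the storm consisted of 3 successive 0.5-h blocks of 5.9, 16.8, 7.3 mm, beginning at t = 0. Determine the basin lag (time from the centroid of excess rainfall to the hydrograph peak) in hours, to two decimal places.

Centroid of excess rainfall: t_c = Σ P_i·t̄_i / ΣP_i = 0.7733 h (block centres at 0.25, 0.75, 1.25 h).
Hydrograph peak occurs at t = 3.5 h, so basin lag t_L = 3.5 − 0.7733 = 2.73 h.

t_L ≈ 2.73 h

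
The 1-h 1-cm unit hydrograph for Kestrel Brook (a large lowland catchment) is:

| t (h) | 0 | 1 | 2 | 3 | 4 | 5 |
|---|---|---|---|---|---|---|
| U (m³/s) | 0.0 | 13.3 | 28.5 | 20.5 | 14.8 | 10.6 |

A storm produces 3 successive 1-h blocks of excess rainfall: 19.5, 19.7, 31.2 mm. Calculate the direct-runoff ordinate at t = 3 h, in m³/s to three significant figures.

By discrete convolution, Q_j = Σ (P_i / 10 mm) · U_{j−i}.
At t = 3 h (j=3): Q = (19.5/10)·20.5 + (19.7/10)·28.5 + (31.2/10)·13.3 = 138 m³/s.

Q ≈ 138 m³/s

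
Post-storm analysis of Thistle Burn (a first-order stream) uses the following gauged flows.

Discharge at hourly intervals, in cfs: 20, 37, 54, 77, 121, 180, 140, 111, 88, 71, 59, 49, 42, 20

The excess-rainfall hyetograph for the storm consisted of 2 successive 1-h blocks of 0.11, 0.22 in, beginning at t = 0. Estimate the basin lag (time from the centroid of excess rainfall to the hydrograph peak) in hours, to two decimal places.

t_L ≈ 3.83 h

Centroid of excess rainfall: t_c = Σ P_i·t̄_i / ΣP_i = 1.1667 h (block centres at 0.5, 1.5 h).
Hydrograph peak occurs at t = 5 h, so basin lag t_L = 5 − 1.1667 = 3.83 h.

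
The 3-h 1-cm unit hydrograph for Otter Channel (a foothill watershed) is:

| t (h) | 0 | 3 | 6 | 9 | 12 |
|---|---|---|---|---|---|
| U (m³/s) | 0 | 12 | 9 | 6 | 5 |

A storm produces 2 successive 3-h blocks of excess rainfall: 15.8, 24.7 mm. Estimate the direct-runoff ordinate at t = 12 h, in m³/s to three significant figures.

By discrete convolution, Q_j = Σ (P_i / 10 mm) · U_{j−i}.
At t = 12 h (j=4): Q = (15.8/10)·5 + (24.7/10)·6 = 22.7 m³/s.

Q ≈ 22.7 m³/s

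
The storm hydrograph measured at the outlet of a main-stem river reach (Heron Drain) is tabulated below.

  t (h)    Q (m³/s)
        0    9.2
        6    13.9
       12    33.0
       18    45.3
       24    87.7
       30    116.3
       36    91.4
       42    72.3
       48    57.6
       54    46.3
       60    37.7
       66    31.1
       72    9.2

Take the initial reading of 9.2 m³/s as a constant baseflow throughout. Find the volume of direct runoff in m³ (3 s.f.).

Direct-runoff ordinates (Q − Q_b): 0.0, 4.7, 23.8, 36.1, 78.5, 107.1, 82.2, 63.1, 48.4, 37.1, 28.5, 21.9, 0.0 m³/s.
ΣQ_DR = 531.4 m³/s.
With Δt = 6 h = 21600 s, V = ΣQ_DR · Δt = 531.4 × 21600 = 1.15 × 10^7 m³.

V ≈ 1.15 × 10^7 m³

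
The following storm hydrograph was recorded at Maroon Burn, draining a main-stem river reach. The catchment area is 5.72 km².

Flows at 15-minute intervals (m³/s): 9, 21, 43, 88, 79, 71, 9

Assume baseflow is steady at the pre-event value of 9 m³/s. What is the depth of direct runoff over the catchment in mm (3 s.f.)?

Direct runoff: 0.0, 12.0, 34.0, 79.0, 70.0, 62.0, 0.0 m³/s; ΣQ_DR = 257.0 m³/s.
V = ΣQ_DR · Δt = 257.0 × 900 s = 2.313 × 10^5 m³.
Over A = 5.72 km², depth = V / A = 40.4 mm.

d ≈ 40.4 mm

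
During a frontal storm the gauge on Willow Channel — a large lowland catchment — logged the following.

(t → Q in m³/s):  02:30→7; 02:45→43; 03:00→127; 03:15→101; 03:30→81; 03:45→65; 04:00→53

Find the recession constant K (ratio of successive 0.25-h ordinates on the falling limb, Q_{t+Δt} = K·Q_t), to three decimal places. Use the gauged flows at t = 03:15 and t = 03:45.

K ≈ 0.802

Using the recession-limb readings at t = 03:15 and t = 03:45: Q falls from 101 to 65 m³/s over 2 intervals.
K = (Q₂/Q₁)^(1/2) = (65/101)^(1/2) = 0.802.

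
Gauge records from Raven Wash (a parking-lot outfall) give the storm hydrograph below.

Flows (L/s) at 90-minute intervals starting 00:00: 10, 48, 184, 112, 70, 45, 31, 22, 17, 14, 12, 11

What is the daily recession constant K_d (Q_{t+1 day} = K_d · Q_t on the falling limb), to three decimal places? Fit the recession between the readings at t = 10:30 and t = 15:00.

K_d ≈ 0.039

Between t = 10:30 and t = 15:00 the flow falls from 22 to 12 L/s over 3×1.5 h = 4.5 h.
Per-interval ratio K = (12/22)^(1/3) = 0.8171; K_d = K^(24/1.5) = 0.039.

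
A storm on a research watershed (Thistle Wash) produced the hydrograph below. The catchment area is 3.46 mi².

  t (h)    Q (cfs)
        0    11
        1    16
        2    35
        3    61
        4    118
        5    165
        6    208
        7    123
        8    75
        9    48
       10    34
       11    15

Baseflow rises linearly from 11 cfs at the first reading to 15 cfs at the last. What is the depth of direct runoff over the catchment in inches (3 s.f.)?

d ≈ 0.337 in

Direct runoff: 0.00, 4.64, 23.27, 48.91, 105.55, 152.18, 194.82, 109.45, 61.09, 33.73, 19.36, 0.00 cfs; ΣQ_DR = 753.0 cfs.
V = ΣQ_DR · Δt = 753.0 × 3600 s = 2.711 × 10^6 ft³.
Over A = 3.46 mi², depth = V / A = 0.337 in.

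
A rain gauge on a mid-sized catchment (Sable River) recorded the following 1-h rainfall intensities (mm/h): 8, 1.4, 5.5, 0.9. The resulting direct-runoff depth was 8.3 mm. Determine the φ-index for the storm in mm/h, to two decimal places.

φ ≈ 2.60 mm/h

Only the 2 blocks with intensity above φ contribute runoff: 8, 5.5 mm/h.
Σ(I−φ)·Δt = d  ⇒  (8+5.5 − 2φ)·1 = 8.3
φ = (13.50 − 8.3/1) / 2 = 2.60 mm/h.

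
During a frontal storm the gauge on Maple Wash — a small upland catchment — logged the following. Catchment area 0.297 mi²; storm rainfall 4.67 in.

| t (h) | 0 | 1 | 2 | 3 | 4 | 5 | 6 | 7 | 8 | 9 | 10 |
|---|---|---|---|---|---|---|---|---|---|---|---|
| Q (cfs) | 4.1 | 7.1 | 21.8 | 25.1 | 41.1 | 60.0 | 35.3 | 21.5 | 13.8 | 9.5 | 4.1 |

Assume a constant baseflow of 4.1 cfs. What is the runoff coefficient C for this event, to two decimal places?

C ≈ 0.22

ΣQ_DR = 198.3 cfs; V = ΣQ_DR·Δt = 7.139 × 10^5 ft³.
Runoff depth d = V / A = 1.035 in.
C = d / P = 1.035 / 4.67 = 0.22.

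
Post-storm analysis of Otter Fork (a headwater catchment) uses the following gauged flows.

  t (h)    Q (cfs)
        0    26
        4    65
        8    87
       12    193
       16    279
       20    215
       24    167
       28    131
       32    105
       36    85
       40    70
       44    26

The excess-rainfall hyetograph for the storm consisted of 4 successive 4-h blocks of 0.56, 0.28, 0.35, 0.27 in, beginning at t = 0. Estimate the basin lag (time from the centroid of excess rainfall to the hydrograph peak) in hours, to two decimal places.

t_L ≈ 9.10 h

Centroid of excess rainfall: t_c = Σ P_i·t̄_i / ΣP_i = 6.9041 h (block centres at 2, 6, 10, 14 h).
Hydrograph peak occurs at t = 16 h, so basin lag t_L = 16 − 6.9041 = 9.10 h.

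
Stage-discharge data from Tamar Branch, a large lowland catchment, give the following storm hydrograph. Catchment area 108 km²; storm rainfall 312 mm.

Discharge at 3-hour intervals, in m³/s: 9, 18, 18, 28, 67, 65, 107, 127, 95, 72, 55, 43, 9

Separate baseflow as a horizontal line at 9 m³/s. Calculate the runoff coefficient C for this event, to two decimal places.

ΣQ_DR = 596.0 m³/s; V = ΣQ_DR·Δt = 6.437 × 10^6 m³.
Runoff depth d = V / A = 59.60 mm.
C = d / P = 59.60 / 312 = 0.19.

C ≈ 0.19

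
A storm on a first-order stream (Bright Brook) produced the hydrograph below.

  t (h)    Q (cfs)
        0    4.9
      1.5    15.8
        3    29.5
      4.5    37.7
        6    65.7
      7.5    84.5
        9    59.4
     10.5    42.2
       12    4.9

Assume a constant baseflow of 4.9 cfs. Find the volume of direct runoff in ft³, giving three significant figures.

Direct-runoff ordinates (Q − Q_b): 0.0, 10.9, 24.6, 32.8, 60.8, 79.6, 54.5, 37.3, 0.0 cfs.
ΣQ_DR = 300.5 cfs.
With Δt = 1.5 h = 5400 s, V = ΣQ_DR · Δt = 300.5 × 5400 = 1.62 × 10^6 ft³.

V ≈ 1.62 × 10^6 ft³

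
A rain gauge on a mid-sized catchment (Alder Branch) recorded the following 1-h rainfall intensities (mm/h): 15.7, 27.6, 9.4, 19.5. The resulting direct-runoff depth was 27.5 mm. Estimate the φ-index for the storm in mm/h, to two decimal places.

Only the 3 blocks with intensity above φ contribute runoff: 15.7, 27.6, 19.5 mm/h.
Σ(I−φ)·Δt = d  ⇒  (15.7+27.6+19.5 − 3φ)·1 = 27.5
φ = (62.80 − 27.5/1) / 3 = 11.77 mm/h.

φ ≈ 11.77 mm/h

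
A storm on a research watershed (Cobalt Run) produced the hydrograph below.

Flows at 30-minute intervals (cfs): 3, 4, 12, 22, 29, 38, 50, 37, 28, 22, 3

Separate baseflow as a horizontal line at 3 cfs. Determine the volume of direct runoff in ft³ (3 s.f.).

V ≈ 3.87 × 10^5 ft³

Direct-runoff ordinates (Q − Q_b): 0.0, 1.0, 9.0, 19.0, 26.0, 35.0, 47.0, 34.0, 25.0, 19.0, 0.0 cfs.
ΣQ_DR = 215.0 cfs.
With Δt = 0.5 h = 1800 s, V = ΣQ_DR · Δt = 215.0 × 1800 = 3.87 × 10^5 ft³.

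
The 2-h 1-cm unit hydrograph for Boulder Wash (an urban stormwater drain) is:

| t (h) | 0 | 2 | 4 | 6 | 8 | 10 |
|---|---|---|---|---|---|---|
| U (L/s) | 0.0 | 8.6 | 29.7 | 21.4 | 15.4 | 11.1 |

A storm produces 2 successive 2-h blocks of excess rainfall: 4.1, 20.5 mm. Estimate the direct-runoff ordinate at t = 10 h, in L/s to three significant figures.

By discrete convolution, Q_j = Σ (P_i / 10 mm) · U_{j−i}.
At t = 10 h (j=5): Q = (4.1/10)·11.1 + (20.5/10)·15.4 = 36.1 L/s.

Q ≈ 36.1 L/s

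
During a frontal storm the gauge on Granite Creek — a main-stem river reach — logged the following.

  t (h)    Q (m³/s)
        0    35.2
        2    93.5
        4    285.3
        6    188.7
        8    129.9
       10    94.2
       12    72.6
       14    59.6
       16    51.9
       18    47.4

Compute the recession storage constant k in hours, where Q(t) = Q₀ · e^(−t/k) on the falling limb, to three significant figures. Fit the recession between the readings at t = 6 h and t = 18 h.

On the falling limb, Q drops from 188.7 to 47.4 m³/s between t = 6 h and t = 18 h (Δt = 12 h).
k = −Δt / ln(Q₂/Q₁) = −12 / ln(47.4/188.7) = 8.69 h.

k ≈ 8.69 h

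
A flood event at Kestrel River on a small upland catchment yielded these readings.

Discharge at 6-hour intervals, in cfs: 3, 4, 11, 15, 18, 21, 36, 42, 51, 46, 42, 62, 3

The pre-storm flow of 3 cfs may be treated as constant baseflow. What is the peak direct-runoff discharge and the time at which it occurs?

Q_p = 59.0 cfs at t = 66 h

Subtracting baseflow gives direct-runoff ordinates: 0.0, 1.0, 8.0, 12.0, 15.0, 18.0, 33.0, 39.0, 48.0, 43.0, 39.0, 59.0, 0.0 cfs.
The maximum is 59.0 cfs, occurring at the reading for t = 66 h.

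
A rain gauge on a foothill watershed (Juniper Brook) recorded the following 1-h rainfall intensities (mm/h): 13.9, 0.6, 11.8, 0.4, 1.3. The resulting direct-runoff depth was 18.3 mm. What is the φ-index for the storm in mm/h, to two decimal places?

Only the 2 blocks with intensity above φ contribute runoff: 13.9, 11.8 mm/h.
Σ(I−φ)·Δt = d  ⇒  (13.9+11.8 − 2φ)·1 = 18.3
φ = (25.70 − 18.3/1) / 2 = 3.70 mm/h.

φ ≈ 3.70 mm/h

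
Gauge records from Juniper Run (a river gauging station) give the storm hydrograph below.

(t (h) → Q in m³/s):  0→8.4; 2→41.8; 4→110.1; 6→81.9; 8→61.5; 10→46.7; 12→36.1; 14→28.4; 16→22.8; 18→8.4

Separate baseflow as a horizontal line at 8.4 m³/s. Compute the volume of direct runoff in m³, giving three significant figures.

Direct-runoff ordinates (Q − Q_b): 0.0, 33.4, 101.7, 73.5, 53.1, 38.3, 27.7, 20.0, 14.4, 0.0 m³/s.
ΣQ_DR = 362.1 m³/s.
With Δt = 2 h = 7200 s, V = ΣQ_DR · Δt = 362.1 × 7200 = 2.61 × 10^6 m³.

V ≈ 2.61 × 10^6 m³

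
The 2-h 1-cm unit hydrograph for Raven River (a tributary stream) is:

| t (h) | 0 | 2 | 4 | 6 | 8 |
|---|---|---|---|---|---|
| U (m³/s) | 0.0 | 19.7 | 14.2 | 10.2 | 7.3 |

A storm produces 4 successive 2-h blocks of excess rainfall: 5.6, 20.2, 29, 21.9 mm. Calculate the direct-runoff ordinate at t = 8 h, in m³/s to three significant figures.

By discrete convolution, Q_j = Σ (P_i / 10 mm) · U_{j−i}.
At t = 8 h (j=4): Q = (5.6/10)·7.3 + (20.2/10)·10.2 + (29/10)·14.2 + (21.9/10)·19.7 = 109 m³/s.

Q ≈ 109 m³/s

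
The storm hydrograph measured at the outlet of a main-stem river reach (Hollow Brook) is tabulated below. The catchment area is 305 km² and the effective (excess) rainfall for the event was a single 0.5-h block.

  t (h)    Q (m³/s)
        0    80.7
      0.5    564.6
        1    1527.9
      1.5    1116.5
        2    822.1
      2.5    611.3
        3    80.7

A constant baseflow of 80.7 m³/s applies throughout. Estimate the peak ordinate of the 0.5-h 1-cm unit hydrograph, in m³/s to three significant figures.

U_p ≈ 578 m³/s

Direct runoff: 0.0, 483.9, 1447.2, 1035.8, 741.4, 530.6, 0.0 m³/s; ΣQ_DR = 4239 m³/s, peak = 1447.2 m³/s.
Runoff depth d = ΣQ_DR·Δt / A = 4239 × 1800 / (305 km²) = 25.02 mm.
The 1-cm UH is the DRH scaled by (10 mm)/d, so U_p = 1447.2 × 10/25.02 = 578 m³/s.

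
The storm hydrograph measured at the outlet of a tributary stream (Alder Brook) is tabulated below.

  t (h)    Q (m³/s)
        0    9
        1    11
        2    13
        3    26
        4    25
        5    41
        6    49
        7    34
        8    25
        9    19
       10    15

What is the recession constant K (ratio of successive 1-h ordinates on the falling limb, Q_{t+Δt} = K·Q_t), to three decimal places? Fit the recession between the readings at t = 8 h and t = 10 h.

Using the recession-limb readings at t = 8 h and t = 10 h: Q falls from 25 to 15 m³/s over 2 intervals.
K = (Q₂/Q₁)^(1/2) = (15/25)^(1/2) = 0.775.

K ≈ 0.775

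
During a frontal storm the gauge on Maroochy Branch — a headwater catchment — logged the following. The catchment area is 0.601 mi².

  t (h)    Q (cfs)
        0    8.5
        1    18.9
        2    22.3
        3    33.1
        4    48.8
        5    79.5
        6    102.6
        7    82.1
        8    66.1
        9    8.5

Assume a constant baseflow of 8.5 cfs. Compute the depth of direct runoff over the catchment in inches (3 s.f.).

Direct runoff: 0.0, 10.4, 13.8, 24.6, 40.3, 71.0, 94.1, 73.6, 57.6, 0.0 cfs; ΣQ_DR = 385.4 cfs.
V = ΣQ_DR · Δt = 385.4 × 3600 s = 1.387 × 10^6 ft³.
Over A = 0.601 mi², depth = V / A = 0.994 in.

d ≈ 0.994 in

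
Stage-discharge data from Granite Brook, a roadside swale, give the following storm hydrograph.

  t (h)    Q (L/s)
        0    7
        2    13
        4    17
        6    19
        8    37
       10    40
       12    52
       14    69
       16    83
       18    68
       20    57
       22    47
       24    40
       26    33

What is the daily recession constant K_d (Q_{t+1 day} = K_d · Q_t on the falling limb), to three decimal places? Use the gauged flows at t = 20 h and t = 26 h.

Between t = 20 h and t = 26 h the flow falls from 57 to 33 L/s over 3×2 h = 6 h.
Per-interval ratio K = (33/57)^(1/3) = 0.8335; K_d = K^(24/2) = 0.112.

K_d ≈ 0.112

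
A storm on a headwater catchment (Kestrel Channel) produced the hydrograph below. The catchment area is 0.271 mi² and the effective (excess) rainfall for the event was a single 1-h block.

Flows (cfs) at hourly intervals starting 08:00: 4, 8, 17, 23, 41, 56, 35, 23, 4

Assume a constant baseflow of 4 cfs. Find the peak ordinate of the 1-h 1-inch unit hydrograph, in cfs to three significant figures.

U_p ≈ 52.0 cfs

Direct runoff: 0.0, 4.0, 13.0, 19.0, 37.0, 52.0, 31.0, 19.0, 0.0 cfs; ΣQ_DR = 175.0 cfs, peak = 52.0 cfs.
Runoff depth d = ΣQ_DR·Δt / A = 175.0 × 3600 / (0.271 mi²) = 1.001 in.
The 1-inch UH is the DRH scaled by (1 in)/d, so U_p = 52.0 × 1/1.001 = 52.0 cfs.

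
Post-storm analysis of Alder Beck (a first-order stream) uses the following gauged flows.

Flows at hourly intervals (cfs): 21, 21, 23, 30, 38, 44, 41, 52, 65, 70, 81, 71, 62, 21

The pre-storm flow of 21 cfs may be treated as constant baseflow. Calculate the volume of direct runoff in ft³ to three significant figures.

V ≈ 1.25 × 10^6 ft³

Direct-runoff ordinates (Q − Q_b): 0.0, 0.0, 2.0, 9.0, 17.0, 23.0, 20.0, 31.0, 44.0, 49.0, 60.0, 50.0, 41.0, 0.0 cfs.
ΣQ_DR = 346.0 cfs.
With Δt = 1 h = 3600 s, V = ΣQ_DR · Δt = 346.0 × 3600 = 1.25 × 10^6 ft³.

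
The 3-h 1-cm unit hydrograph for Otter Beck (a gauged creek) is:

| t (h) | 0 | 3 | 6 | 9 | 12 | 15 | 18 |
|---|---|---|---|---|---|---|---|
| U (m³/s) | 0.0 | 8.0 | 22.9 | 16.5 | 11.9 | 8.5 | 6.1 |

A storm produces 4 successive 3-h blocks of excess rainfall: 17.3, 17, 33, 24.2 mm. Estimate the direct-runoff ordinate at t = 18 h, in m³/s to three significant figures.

Q ≈ 104 m³/s

By discrete convolution, Q_j = Σ (P_i / 10 mm) · U_{j−i}.
At t = 18 h (j=6): Q = (17.3/10)·6.1 + (17/10)·8.5 + (33/10)·11.9 + (24.2/10)·16.5 = 104 m³/s.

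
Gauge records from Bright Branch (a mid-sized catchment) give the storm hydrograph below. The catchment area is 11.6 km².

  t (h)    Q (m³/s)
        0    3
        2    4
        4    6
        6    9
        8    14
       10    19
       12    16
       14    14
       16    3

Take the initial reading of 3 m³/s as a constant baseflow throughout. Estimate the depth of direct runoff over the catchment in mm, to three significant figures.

Direct runoff: 0.0, 1.0, 3.0, 6.0, 11.0, 16.0, 13.0, 11.0, 0.0 m³/s; ΣQ_DR = 61.00 m³/s.
V = ΣQ_DR · Δt = 61.00 × 7200 s = 4.392 × 10^5 m³.
Over A = 11.6 km², depth = V / A = 37.9 mm.

d ≈ 37.9 mm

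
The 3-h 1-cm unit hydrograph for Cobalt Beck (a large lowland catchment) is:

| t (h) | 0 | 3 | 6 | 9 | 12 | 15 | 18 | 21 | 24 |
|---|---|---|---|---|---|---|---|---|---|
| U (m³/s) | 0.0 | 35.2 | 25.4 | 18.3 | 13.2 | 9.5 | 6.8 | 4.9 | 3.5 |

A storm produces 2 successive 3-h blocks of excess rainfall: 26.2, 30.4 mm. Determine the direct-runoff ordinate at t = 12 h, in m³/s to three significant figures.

Q ≈ 90.2 m³/s

By discrete convolution, Q_j = Σ (P_i / 10 mm) · U_{j−i}.
At t = 12 h (j=4): Q = (26.2/10)·13.2 + (30.4/10)·18.3 = 90.2 m³/s.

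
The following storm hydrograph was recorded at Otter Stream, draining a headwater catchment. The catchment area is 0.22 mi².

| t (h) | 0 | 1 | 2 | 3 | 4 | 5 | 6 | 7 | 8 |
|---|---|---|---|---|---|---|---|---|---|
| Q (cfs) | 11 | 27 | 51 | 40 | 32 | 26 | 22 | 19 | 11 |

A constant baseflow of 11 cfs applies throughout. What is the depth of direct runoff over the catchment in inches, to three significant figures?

d ≈ 0.986 in

Direct runoff: 0.0, 16.0, 40.0, 29.0, 21.0, 15.0, 11.0, 8.0, 0.0 cfs; ΣQ_DR = 140.0 cfs.
V = ΣQ_DR · Δt = 140.0 × 3600 s = 5.040 × 10^5 ft³.
Over A = 0.22 mi², depth = V / A = 0.986 in.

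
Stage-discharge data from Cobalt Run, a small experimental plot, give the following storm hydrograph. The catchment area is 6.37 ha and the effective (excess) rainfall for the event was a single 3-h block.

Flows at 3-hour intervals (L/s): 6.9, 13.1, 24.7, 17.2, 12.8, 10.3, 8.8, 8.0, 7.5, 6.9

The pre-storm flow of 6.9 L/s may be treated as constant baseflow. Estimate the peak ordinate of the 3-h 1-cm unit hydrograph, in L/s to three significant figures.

U_p ≈ 22.2 L/s

Direct runoff: 0.0, 6.2, 17.8, 10.3, 5.9, 3.4, 1.9, 1.1, 0.6, 0.0 L/s; ΣQ_DR = 47.20 L/s, peak = 17.8 L/s.
Runoff depth d = ΣQ_DR·Δt / A = 47.20 × 10800 / (6.37 ha) = 8.003 mm.
The 1-cm UH is the DRH scaled by (10 mm)/d, so U_p = 17.8 × 10/8.003 = 22.2 L/s.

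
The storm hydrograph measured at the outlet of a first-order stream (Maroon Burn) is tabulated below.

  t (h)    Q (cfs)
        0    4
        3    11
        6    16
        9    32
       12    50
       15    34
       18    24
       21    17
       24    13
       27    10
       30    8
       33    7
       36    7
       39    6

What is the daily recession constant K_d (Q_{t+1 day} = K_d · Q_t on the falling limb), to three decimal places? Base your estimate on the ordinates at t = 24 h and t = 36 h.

K_d ≈ 0.290

Between t = 24 h and t = 36 h the flow falls from 13 to 7 cfs over 4×3 h = 12 h.
Per-interval ratio K = (7/13)^(1/4) = 0.8566; K_d = K^(24/3) = 0.290.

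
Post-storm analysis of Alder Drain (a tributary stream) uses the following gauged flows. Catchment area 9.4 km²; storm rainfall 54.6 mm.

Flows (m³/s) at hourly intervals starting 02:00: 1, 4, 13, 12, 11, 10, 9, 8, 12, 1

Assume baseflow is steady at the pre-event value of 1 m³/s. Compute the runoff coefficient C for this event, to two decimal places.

ΣQ_DR = 71.00 m³/s; V = ΣQ_DR·Δt = 2.556 × 10^5 m³.
Runoff depth d = V / A = 27.19 mm.
C = d / P = 27.19 / 54.6 = 0.50.

C ≈ 0.50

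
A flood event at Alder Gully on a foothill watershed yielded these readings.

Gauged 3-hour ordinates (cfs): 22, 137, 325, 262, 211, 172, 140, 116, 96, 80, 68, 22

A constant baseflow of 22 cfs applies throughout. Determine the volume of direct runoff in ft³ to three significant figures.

V ≈ 1.50 × 10^7 ft³

Direct-runoff ordinates (Q − Q_b): 0.0, 115.0, 303.0, 240.0, 189.0, 150.0, 118.0, 94.0, 74.0, 58.0, 46.0, 0.0 cfs.
ΣQ_DR = 1387 cfs.
With Δt = 3 h = 10800 s, V = ΣQ_DR · Δt = 1387 × 10800 = 1.50 × 10^7 ft³.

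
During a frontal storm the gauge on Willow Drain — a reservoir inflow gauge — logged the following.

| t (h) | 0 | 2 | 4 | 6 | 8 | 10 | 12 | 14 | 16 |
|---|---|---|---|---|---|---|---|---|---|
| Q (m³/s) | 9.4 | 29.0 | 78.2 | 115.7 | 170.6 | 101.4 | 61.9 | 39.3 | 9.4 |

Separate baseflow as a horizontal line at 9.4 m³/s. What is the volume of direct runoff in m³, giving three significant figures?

Direct-runoff ordinates (Q − Q_b): 0.0, 19.6, 68.8, 106.3, 161.2, 92.0, 52.5, 29.9, 0.0 m³/s.
ΣQ_DR = 530.3 m³/s.
With Δt = 2 h = 7200 s, V = ΣQ_DR · Δt = 530.3 × 7200 = 3.82 × 10^6 m³.

V ≈ 3.82 × 10^6 m³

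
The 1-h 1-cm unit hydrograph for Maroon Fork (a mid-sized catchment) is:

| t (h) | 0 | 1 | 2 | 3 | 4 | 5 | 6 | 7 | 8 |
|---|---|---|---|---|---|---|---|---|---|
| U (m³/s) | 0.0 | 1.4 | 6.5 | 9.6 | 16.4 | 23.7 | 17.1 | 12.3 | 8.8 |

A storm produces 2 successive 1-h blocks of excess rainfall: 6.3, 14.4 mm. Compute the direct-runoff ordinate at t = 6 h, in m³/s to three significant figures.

Q ≈ 44.9 m³/s

By discrete convolution, Q_j = Σ (P_i / 10 mm) · U_{j−i}.
At t = 6 h (j=6): Q = (6.3/10)·17.1 + (14.4/10)·23.7 = 44.9 m³/s.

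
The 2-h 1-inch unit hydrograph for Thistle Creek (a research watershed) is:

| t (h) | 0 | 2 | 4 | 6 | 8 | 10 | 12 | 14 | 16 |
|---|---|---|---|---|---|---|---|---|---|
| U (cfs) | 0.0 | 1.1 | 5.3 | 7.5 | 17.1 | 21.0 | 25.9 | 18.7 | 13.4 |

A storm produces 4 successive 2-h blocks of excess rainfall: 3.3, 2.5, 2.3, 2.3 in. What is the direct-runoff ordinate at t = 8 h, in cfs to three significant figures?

Q ≈ 89.9 cfs

By discrete convolution, Q_j = Σ (P_i / 1 in) · U_{j−i}.
At t = 8 h (j=4): Q = (3.3/1)·17.1 + (2.5/1)·7.5 + (2.3/1)·5.3 + (2.3/1)·1.1 = 89.9 cfs.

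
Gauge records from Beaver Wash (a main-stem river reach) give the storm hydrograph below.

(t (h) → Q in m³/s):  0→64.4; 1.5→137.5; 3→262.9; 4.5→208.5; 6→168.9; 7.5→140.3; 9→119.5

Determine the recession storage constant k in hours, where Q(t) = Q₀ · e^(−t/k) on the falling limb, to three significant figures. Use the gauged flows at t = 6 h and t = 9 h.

On the falling limb, Q drops from 168.9 to 119.5 m³/s between t = 6 h and t = 9 h (Δt = 3 h).
k = −Δt / ln(Q₂/Q₁) = −3 / ln(119.5/168.9) = 8.67 h.

k ≈ 8.67 h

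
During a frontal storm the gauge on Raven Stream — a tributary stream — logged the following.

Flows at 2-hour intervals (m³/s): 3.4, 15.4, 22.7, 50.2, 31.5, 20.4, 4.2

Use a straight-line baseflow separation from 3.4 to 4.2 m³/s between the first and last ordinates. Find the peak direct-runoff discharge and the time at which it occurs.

Q_p = 46.40 m³/s at t = 6 h

Subtracting baseflow gives direct-runoff ordinates: 0.00, 11.87, 19.03, 46.40, 27.57, 16.33, 0.00 m³/s.
The maximum is 46.40 m³/s, occurring at the reading for t = 6 h.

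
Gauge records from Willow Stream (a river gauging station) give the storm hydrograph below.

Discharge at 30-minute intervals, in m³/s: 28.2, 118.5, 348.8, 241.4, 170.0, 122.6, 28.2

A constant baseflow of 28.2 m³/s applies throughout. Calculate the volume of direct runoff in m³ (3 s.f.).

V ≈ 1.55 × 10^6 m³

Direct-runoff ordinates (Q − Q_b): 0.0, 90.3, 320.6, 213.2, 141.8, 94.4, 0.0 m³/s.
ΣQ_DR = 860.3 m³/s.
With Δt = 0.5 h = 1800 s, V = ΣQ_DR · Δt = 860.3 × 1800 = 1.55 × 10^6 m³.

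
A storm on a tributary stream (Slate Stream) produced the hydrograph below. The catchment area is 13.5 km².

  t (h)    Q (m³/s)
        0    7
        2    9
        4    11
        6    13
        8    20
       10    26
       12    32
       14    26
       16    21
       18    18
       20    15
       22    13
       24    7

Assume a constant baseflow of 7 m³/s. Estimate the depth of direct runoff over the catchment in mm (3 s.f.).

d ≈ 67.7 mm

Direct runoff: 0.0, 2.0, 4.0, 6.0, 13.0, 19.0, 25.0, 19.0, 14.0, 11.0, 8.0, 6.0, 0.0 m³/s; ΣQ_DR = 127.0 m³/s.
V = ΣQ_DR · Δt = 127.0 × 7200 s = 9.144 × 10^5 m³.
Over A = 13.5 km², depth = V / A = 67.7 mm.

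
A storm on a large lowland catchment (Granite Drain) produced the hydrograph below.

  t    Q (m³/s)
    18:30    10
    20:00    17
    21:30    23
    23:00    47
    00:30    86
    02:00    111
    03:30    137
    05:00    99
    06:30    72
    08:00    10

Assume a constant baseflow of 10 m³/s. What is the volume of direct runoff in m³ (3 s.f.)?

Direct-runoff ordinates (Q − Q_b): 0.0, 7.0, 13.0, 37.0, 76.0, 101.0, 127.0, 89.0, 62.0, 0.0 m³/s.
ΣQ_DR = 512.0 m³/s.
With Δt = 1.5 h = 5400 s, V = ΣQ_DR · Δt = 512.0 × 5400 = 2.76 × 10^6 m³.

V ≈ 2.76 × 10^6 m³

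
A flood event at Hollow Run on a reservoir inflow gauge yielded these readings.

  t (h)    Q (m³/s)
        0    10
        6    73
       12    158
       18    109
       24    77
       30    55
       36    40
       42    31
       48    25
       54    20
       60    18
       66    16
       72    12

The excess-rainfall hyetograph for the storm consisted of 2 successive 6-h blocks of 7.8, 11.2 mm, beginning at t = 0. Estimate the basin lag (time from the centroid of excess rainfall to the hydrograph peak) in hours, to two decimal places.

t_L ≈ 5.46 h

Centroid of excess rainfall: t_c = Σ P_i·t̄_i / ΣP_i = 6.5368 h (block centres at 3, 9 h).
Hydrograph peak occurs at t = 12 h, so basin lag t_L = 12 − 6.5368 = 5.46 h.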